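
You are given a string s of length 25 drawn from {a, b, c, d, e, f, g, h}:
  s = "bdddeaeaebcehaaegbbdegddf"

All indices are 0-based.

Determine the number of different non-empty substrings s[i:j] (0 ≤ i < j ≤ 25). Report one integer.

rank | idx | suffix
   0 |  13 | aaegbbdegddf
   1 |   5 | aeaebcehaaegbbdegddf
   2 |   7 | aebcehaaegbbdegddf
   3 |  14 | aegbbdegddf
   4 |  17 | bbdegddf
   5 |   9 | bcehaaegbbdegddf
   6 |   0 | bdddeaeaebcehaaegbbdegddf
   7 |  18 | bdegddf
   8 |  10 | cehaaegbbdegddf
   9 |   1 | dddeaeaebcehaaegbbdegddf
  10 |   2 | ddeaeaebcehaaegbbdegddf
  11 |  22 | ddf
  12 |   3 | deaeaebcehaaegbbdegddf
  13 |  19 | degddf
  14 |  23 | df
  15 |   4 | eaeaebcehaaegbbdegddf
  16 |   6 | eaebcehaaegbbdegddf
  17 |   8 | ebcehaaegbbdegddf
  18 |  15 | egbbdegddf
  19 |  20 | egddf
  20 |  11 | ehaaegbbdegddf
  21 |  24 | f
  22 |  16 | gbbdegddf
  23 |  21 | gddf
  24 |  12 | haaegbbdegddf

SA = [13, 5, 7, 14, 17, 9, 0, 18, 10, 1, 2, 22, 3, 19, 23, 4, 6, 8, 15, 20, 11, 24, 16, 21, 12]
rank  pair      lcp
   1  s[13:],s[5:]  1  'a'
   2  s[5:],s[7:]  2  'ae'
   3  s[7:],s[14:]  2  'ae'
   4  s[14:],s[17:]  0  ''
   5  s[17:],s[9:]  1  'b'
   6  s[9:],s[0:]  1  'b'
   7  s[0:],s[18:]  2  'bd'
   8  s[18:],s[10:]  0  ''
   9  s[10:],s[1:]  0  ''
  10  s[1:],s[2:]  2  'dd'
  11  s[2:],s[22:]  2  'dd'
  12  s[22:],s[3:]  1  'd'
  13  s[3:],s[19:]  2  'de'
  14  s[19:],s[23:]  1  'd'
  15  s[23:],s[4:]  0  ''
  16  s[4:],s[6:]  3  'eae'
  17  s[6:],s[8:]  1  'e'
  18  s[8:],s[15:]  1  'e'
  19  s[15:],s[20:]  2  'eg'
  20  s[20:],s[11:]  1  'e'
  21  s[11:],s[24:]  0  ''
  22  s[24:],s[16:]  0  ''
  23  s[16:],s[21:]  1  'g'
  24  s[21:],s[12:]  0  ''

n(n+1)/2 = 25·26/2 = 325
Σ LCP = 0 + 1 + 2 + 2 + 0 + 1 + 1 + 2 + 0 + 0 + 2 + 2 + 1 + 2 + 1 + 0 + 3 + 1 + 1 + 2 + 1 + 0 + 0 + 1 + 0 = 26
distinct = 325 − 26 = 299

299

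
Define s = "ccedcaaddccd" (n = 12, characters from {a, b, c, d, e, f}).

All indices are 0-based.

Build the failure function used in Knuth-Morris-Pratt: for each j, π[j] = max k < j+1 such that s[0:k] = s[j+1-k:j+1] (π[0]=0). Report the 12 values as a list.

[0, 1, 0, 0, 1, 0, 0, 0, 0, 1, 2, 0]

π[0] = 0
j=1 s[j]='c': π[1]=1 (border 'c')
j=2 s[j]='e': k: 1→0; π[2]=0 (border '')
j=3 s[j]='d': π[3]=0 (border '')
j=4 s[j]='c': π[4]=1 (border 'c')
j=5 s[j]='a': k: 1→0; π[5]=0 (border '')
j=6 s[j]='a': π[6]=0 (border '')
j=7 s[j]='d': π[7]=0 (border '')
j=8 s[j]='d': π[8]=0 (border '')
j=9 s[j]='c': π[9]=1 (border 'c')
j=10 s[j]='c': π[10]=2 (border 'cc')
j=11 s[j]='d': k: 2→1→0; π[11]=0 (border '')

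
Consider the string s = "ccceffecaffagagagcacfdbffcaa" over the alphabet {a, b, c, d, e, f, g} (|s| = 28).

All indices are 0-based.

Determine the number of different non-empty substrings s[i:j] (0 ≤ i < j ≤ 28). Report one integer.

374

rank | idx | suffix
   0 |  27 | a
   1 |  26 | aa
   2 |  18 | acfdbffcaa
   3 |   8 | affagagagcacfdbffcaa
   4 |  11 | agagagcacfdbffcaa
   5 |  13 | agagcacfdbffcaa
   6 |  15 | agcacfdbffcaa
   7 |  22 | bffcaa
   8 |  25 | caa
   9 |  17 | cacfdbffcaa
  10 |   7 | caffagagagcacfdbffcaa
  11 |   0 | ccceffecaffagagagcacfdbffcaa
  12 |   1 | cceffecaffagagagcacfdbffcaa
  13 |   2 | ceffecaffagagagcacfdbffcaa
  14 |  19 | cfdbffcaa
  15 |  21 | dbffcaa
  16 |   6 | ecaffagagagcacfdbffcaa
  17 |   3 | effecaffagagagcacfdbffcaa
  18 |  10 | fagagagcacfdbffcaa
  19 |  24 | fcaa
  20 |  20 | fdbffcaa
  21 |   5 | fecaffagagagcacfdbffcaa
  22 |   9 | ffagagagcacfdbffcaa
  23 |  23 | ffcaa
  24 |   4 | ffecaffagagagcacfdbffcaa
  25 |  12 | gagagcacfdbffcaa
  26 |  14 | gagcacfdbffcaa
  27 |  16 | gcacfdbffcaa

SA = [27, 26, 18, 8, 11, 13, 15, 22, 25, 17, 7, 0, 1, 2, 19, 21, 6, 3, 10, 24, 20, 5, 9, 23, 4, 12, 14, 16]
[i] adj suffixes → lcp
  [1] 27/26 → 1 ('a')
  [2] 26/18 → 1 ('a')
  [3] 18/8 → 1 ('a')
  [4] 8/11 → 1 ('a')
  [5] 11/13 → 4 ('agag')
  [6] 13/15 → 2 ('ag')
  [7] 15/22 → 0 ('')
  [8] 22/25 → 0 ('')
  [9] 25/17 → 2 ('ca')
  [10] 17/7 → 2 ('ca')
  [11] 7/0 → 1 ('c')
  [12] 0/1 → 2 ('cc')
  [13] 1/2 → 1 ('c')
  [14] 2/19 → 1 ('c')
  [15] 19/21 → 0 ('')
  [16] 21/6 → 0 ('')
  [17] 6/3 → 1 ('e')
  [18] 3/10 → 0 ('')
  [19] 10/24 → 1 ('f')
  [20] 24/20 → 1 ('f')
  [21] 20/5 → 1 ('f')
  [22] 5/9 → 1 ('f')
  [23] 9/23 → 2 ('ff')
  [24] 23/4 → 2 ('ff')
  [25] 4/12 → 0 ('')
  [26] 12/14 → 3 ('gag')
  [27] 14/16 → 1 ('g')

n(n+1)/2 = 28·29/2 = 406
Σ LCP = 0 + 1 + 1 + 1 + 1 + 4 + 2 + 0 + 0 + 2 + 2 + 1 + 2 + 1 + 1 + 0 + 0 + 1 + 0 + 1 + 1 + 1 + 1 + 2 + 2 + 0 + 3 + 1 = 32
distinct = 406 − 32 = 374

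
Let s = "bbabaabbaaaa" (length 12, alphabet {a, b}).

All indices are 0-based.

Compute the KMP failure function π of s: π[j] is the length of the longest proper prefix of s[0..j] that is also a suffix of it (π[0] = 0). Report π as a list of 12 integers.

[0, 1, 0, 1, 0, 0, 1, 2, 3, 0, 0, 0]

π[0] = 0
j=1 s[j]='b': π[1]=1 (border 'b')
j=2 s[j]='a': k: 1→0; π[2]=0 (border '')
j=3 s[j]='b': π[3]=1 (border 'b')
j=4 s[j]='a': k: 1→0; π[4]=0 (border '')
j=5 s[j]='a': π[5]=0 (border '')
j=6 s[j]='b': π[6]=1 (border 'b')
j=7 s[j]='b': π[7]=2 (border 'bb')
j=8 s[j]='a': π[8]=3 (border 'bba')
j=9 s[j]='a': k: 3→0; π[9]=0 (border '')
j=10 s[j]='a': π[10]=0 (border '')
j=11 s[j]='a': π[11]=0 (border '')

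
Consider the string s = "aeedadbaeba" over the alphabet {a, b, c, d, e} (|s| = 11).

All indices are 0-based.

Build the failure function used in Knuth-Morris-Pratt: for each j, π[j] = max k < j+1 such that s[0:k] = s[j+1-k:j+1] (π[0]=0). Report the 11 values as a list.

[0, 0, 0, 0, 1, 0, 0, 1, 2, 0, 1]

π[0] = 0
j=1 s[j]='e': π[1]=0 (border '')
j=2 s[j]='e': π[2]=0 (border '')
j=3 s[j]='d': π[3]=0 (border '')
j=4 s[j]='a': π[4]=1 (border 'a')
j=5 s[j]='d': k: 1→0; π[5]=0 (border '')
j=6 s[j]='b': π[6]=0 (border '')
j=7 s[j]='a': π[7]=1 (border 'a')
j=8 s[j]='e': π[8]=2 (border 'ae')
j=9 s[j]='b': k: 2→0; π[9]=0 (border '')
j=10 s[j]='a': π[10]=1 (border 'a')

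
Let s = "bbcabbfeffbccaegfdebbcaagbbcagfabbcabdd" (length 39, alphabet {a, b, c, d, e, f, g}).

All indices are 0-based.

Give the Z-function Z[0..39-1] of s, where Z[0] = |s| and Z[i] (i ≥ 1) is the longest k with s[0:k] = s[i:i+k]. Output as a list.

Z[0]=39
i=1: i≥r, start 0; Z[1]=1 scan→box=[1,2)
i=2: i≥r, start 0; Z[2]=0
i=3: i≥r, start 0; Z[3]=0
i=4: i≥r, start 0; Z[4]=2 scan→box=[4,6)
i=5: min(r-i=1, Z[1]=1)=1; Z[5]=1
i=6: i≥r, start 0; Z[6]=0
i=7: i≥r, start 0; Z[7]=0
i=8: i≥r, start 0; Z[8]=0
i=9: i≥r, start 0; Z[9]=0
i=10: i≥r, start 0; Z[10]=1 scan→box=[10,11)
i=11: i≥r, start 0; Z[11]=0
i=12: i≥r, start 0; Z[12]=0
i=13: i≥r, start 0; Z[13]=0
i=14: i≥r, start 0; Z[14]=0
i=15: i≥r, start 0; Z[15]=0
i=16: i≥r, start 0; Z[16]=0
i=17: i≥r, start 0; Z[17]=0
i=18: i≥r, start 0; Z[18]=0
i=19: i≥r, start 0; Z[19]=4 scan→box=[19,23)
i=20: min(r-i=3, Z[1]=1)=1; Z[20]=1
i=21: min(r-i=2, Z[2]=0)=0; Z[21]=0
i=22: min(r-i=1, Z[3]=0)=0; Z[22]=0
i=23: i≥r, start 0; Z[23]=0
i=24: i≥r, start 0; Z[24]=0
i=25: i≥r, start 0; Z[25]=4 scan→box=[25,29)
i=26: min(r-i=3, Z[1]=1)=1; Z[26]=1
i=27: min(r-i=2, Z[2]=0)=0; Z[27]=0
i=28: min(r-i=1, Z[3]=0)=0; Z[28]=0
i=29: i≥r, start 0; Z[29]=0
i=30: i≥r, start 0; Z[30]=0
i=31: i≥r, start 0; Z[31]=0
i=32: i≥r, start 0; Z[32]=5 scan→box=[32,37)
i=33: min(r-i=4, Z[1]=1)=1; Z[33]=1
i=34: min(r-i=3, Z[2]=0)=0; Z[34]=0
i=35: min(r-i=2, Z[3]=0)=0; Z[35]=0
i=36: min(r-i=1, Z[4]=2)=1; Z[36]=1
i=37: i≥r, start 0; Z[37]=0
i=38: i≥r, start 0; Z[38]=0

[39, 1, 0, 0, 2, 1, 0, 0, 0, 0, 1, 0, 0, 0, 0, 0, 0, 0, 0, 4, 1, 0, 0, 0, 0, 4, 1, 0, 0, 0, 0, 0, 5, 1, 0, 0, 1, 0, 0]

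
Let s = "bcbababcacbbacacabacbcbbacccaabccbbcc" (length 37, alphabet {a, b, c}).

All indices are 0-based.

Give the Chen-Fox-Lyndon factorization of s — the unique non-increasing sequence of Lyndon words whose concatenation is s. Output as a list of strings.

emit factor 1: 'bc' (i=0, period=2)
emit factor 2: 'b' (i=2, period=1)
emit factor 3: 'ababcacbbacacabacbcbbaccc' (i=3, period=25)
emit factor 4: 'aabccbbcc' (i=28, period=9)

["bc", "b", "ababcacbbacacabacbcbbaccc", "aabccbbcc"]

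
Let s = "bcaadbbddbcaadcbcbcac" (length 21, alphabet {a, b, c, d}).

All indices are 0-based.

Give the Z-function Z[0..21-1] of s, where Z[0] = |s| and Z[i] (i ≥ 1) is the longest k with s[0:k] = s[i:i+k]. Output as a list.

[21, 0, 0, 0, 0, 1, 1, 0, 0, 5, 0, 0, 0, 0, 0, 2, 0, 3, 0, 0, 0]

Z[0]=21
i=1: fresh scan; Z[1]=0
i=2: fresh scan; Z[2]=0
i=3: fresh scan; Z[3]=0
i=4: fresh scan; Z[4]=0
i=5: fresh scan; Z[5]=1 scan→box=[5,6)
i=6: fresh scan; Z[6]=1 scan→box=[6,7)
i=7: fresh scan; Z[7]=0
i=8: fresh scan; Z[8]=0
i=9: fresh scan; Z[9]=5 scan→box=[9,14)
i=10: min(r-i=4, Z[1]=0)=0; Z[10]=0
i=11: min(r-i=3, Z[2]=0)=0; Z[11]=0
i=12: min(r-i=2, Z[3]=0)=0; Z[12]=0
i=13: min(r-i=1, Z[4]=0)=0; Z[13]=0
i=14: fresh scan; Z[14]=0
i=15: fresh scan; Z[15]=2 scan→box=[15,17)
i=16: min(r-i=1, Z[1]=0)=0; Z[16]=0
i=17: fresh scan; Z[17]=3 scan→box=[17,20)
i=18: min(r-i=2, Z[1]=0)=0; Z[18]=0
i=19: min(r-i=1, Z[2]=0)=0; Z[19]=0
i=20: fresh scan; Z[20]=0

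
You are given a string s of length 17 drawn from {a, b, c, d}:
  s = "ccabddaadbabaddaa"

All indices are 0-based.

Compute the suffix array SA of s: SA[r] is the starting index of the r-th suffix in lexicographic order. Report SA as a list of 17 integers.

[16, 15, 6, 10, 2, 7, 12, 9, 11, 3, 1, 0, 14, 5, 8, 13, 4]

sorted suffixes:
  #0 SA[0]=16  'a'
  #1 SA[1]=15  'aa'
  #2 SA[2]=6  'aadbabaddaa'
  #3 SA[3]=10  'abaddaa'
  #4 SA[4]=2  'abddaadbabaddaa'
  #5 SA[5]=7  'adbabaddaa'
  #6 SA[6]=12  'addaa'
  #7 SA[7]=9  'babaddaa'
  #8 SA[8]=11  'baddaa'
  #9 SA[9]=3  'bddaadbabaddaa'
  #10 SA[10]=1  'cabddaadbabaddaa'
  #11 SA[11]=0  'ccabddaadbabaddaa'
  #12 SA[12]=14  'daa'
  #13 SA[13]=5  'daadbabaddaa'
  #14 SA[14]=8  'dbabaddaa'
  #15 SA[15]=13  'ddaa'
  #16 SA[16]=4  'ddaadbabaddaa'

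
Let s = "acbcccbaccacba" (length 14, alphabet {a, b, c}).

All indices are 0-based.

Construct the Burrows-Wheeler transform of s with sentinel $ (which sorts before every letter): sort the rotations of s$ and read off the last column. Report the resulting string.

rank  rotation         last
    0  $acbcccbaccacba  a
    1  a$acbcccbaccacb  b
    2  acba$acbcccbacc  c
    3  acbcccbaccacba$  $
    4  accacba$acbcccb  b
    5  ba$acbcccbaccac  c
    6  baccacba$acbccc  c
    7  bcccbaccacba$ac  c
    8  cacba$acbcccbac  c
    9  cba$acbcccbacca  a
   10  cbaccacba$acbcc  c
   11  cbcccbaccacba$a  a
   12  ccacba$acbcccba  a
   13  ccbaccacba$acbc  c
   14  cccbaccacba$acb  b

abc$bccccacaacb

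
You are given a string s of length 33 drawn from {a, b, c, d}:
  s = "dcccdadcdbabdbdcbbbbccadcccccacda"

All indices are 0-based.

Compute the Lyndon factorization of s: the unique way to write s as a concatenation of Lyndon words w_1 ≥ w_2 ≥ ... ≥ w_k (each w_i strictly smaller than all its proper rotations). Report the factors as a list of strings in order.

["d", "cccd", "adcdb", "abdbdcbbbbccadcccccacd", "a"]

emit factor 1: 'd' (i=0, period=1)
emit factor 2: 'cccd' (i=1, period=4)
emit factor 3: 'adcdb' (i=5, period=5)
emit factor 4: 'abdbdcbbbbccadcccccacd' (i=10, period=22)
emit factor 5: 'a' (i=32, period=1)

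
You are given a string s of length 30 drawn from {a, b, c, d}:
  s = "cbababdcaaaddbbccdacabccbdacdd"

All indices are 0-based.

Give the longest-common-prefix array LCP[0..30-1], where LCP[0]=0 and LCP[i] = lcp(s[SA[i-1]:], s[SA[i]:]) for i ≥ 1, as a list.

[0, 2, 1, 2, 2, 1, 2, 1, 0, 3, 1, 1, 3, 1, 2, 0, 2, 1, 2, 1, 2, 1, 2, 0, 1, 3, 1, 1, 1, 2]

sorted suffixes:
  #0 SA[0]=8  'aaaddbbccdacabccbdacdd'
  #1 SA[1]=9  'aaddbbccdacabccbdacdd'
  #2 SA[2]=2  'ababdcaaaddbbccdacabccbdacdd'
  #3 SA[3]=20  'abccbdacdd'
  #4 SA[4]=4  'abdcaaaddbbccdacabccbdacdd'
  #5 SA[5]=18  'acabccbdacdd'
  #6 SA[6]=26  'acdd'
  #7 SA[7]=10  'addbbccdacabccbdacdd'
  #8 SA[8]=1  'bababdcaaaddbbccdacabccbdacdd'
  #9 SA[9]=3  'babdcaaaddbbccdacabccbdacdd'
  #10 SA[10]=13  'bbccdacabccbdacdd'
  #11 SA[11]=21  'bccbdacdd'
  #12 SA[12]=14  'bccdacabccbdacdd'
  #13 SA[13]=24  'bdacdd'
  #14 SA[14]=5  'bdcaaaddbbccdacabccbdacdd'
  #15 SA[15]=7  'caaaddbbccdacabccbdacdd'
  #16 SA[16]=19  'cabccbdacdd'
  #17 SA[17]=0  'cbababdcaaaddbbccdacabccbdacdd'
  #18 SA[18]=23  'cbdacdd'
  #19 SA[19]=22  'ccbdacdd'
  #20 SA[20]=15  'ccdacabccbdacdd'
  #21 SA[21]=16  'cdacabccbdacdd'
  #22 SA[22]=27  'cdd'
  #23 SA[23]=29  'd'
  #24 SA[24]=17  'dacabccbdacdd'
  #25 SA[25]=25  'dacdd'
  #26 SA[26]=12  'dbbccdacabccbdacdd'
  #27 SA[27]=6  'dcaaaddbbccdacabccbdacdd'
  #28 SA[28]=28  'dd'
  #29 SA[29]=11  'ddbbccdacabccbdacdd'

SA = [8, 9, 2, 20, 4, 18, 26, 10, 1, 3, 13, 21, 14, 24, 5, 7, 19, 0, 23, 22, 15, 16, 27, 29, 17, 25, 12, 6, 28, 11]
rank  pair      lcp
   1  s[8:],s[9:]  2  'aa'
   2  s[9:],s[2:]  1  'a'
   3  s[2:],s[20:]  2  'ab'
   4  s[20:],s[4:]  2  'ab'
   5  s[4:],s[18:]  1  'a'
   6  s[18:],s[26:]  2  'ac'
   7  s[26:],s[10:]  1  'a'
   8  s[10:],s[1:]  0  ''
   9  s[1:],s[3:]  3  'bab'
  10  s[3:],s[13:]  1  'b'
  11  s[13:],s[21:]  1  'b'
  12  s[21:],s[14:]  3  'bcc'
  13  s[14:],s[24:]  1  'b'
  14  s[24:],s[5:]  2  'bd'
  15  s[5:],s[7:]  0  ''
  16  s[7:],s[19:]  2  'ca'
  17  s[19:],s[0:]  1  'c'
  18  s[0:],s[23:]  2  'cb'
  19  s[23:],s[22:]  1  'c'
  20  s[22:],s[15:]  2  'cc'
  21  s[15:],s[16:]  1  'c'
  22  s[16:],s[27:]  2  'cd'
  23  s[27:],s[29:]  0  ''
  24  s[29:],s[17:]  1  'd'
  25  s[17:],s[25:]  3  'dac'
  26  s[25:],s[12:]  1  'd'
  27  s[12:],s[6:]  1  'd'
  28  s[6:],s[28:]  1  'd'
  29  s[28:],s[11:]  2  'dd'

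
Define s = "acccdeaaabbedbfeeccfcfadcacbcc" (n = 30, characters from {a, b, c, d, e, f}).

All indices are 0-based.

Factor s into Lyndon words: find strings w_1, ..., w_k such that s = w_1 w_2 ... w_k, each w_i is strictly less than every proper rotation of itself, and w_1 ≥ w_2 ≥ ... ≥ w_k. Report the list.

["acccde", "aaabbedbfeeccfcfadcacbcc"]

emit factor 1: 'acccde' (i=0, period=6)
emit factor 2: 'aaabbedbfeeccfcfadcacbcc' (i=6, period=24)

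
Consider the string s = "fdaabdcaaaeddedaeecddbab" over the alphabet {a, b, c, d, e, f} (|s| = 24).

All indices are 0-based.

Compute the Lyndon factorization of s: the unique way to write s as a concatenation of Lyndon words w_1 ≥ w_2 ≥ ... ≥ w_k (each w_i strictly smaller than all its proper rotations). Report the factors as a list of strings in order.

["f", "d", "aabdc", "aaaeddedaeecddbab"]

emit factor 1: 'f' (i=0, period=1)
emit factor 2: 'd' (i=1, period=1)
emit factor 3: 'aabdc' (i=2, period=5)
emit factor 4: 'aaaeddedaeecddbab' (i=7, period=17)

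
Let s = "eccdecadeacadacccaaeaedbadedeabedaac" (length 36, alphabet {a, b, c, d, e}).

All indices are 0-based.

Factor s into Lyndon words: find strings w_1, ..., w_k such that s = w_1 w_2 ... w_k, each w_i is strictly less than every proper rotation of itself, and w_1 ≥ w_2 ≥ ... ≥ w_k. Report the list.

["e", "ccde", "c", "ade", "acadaccc", "aaeaedbadedeabed", "aac"]

emit factor 1: 'e' (i=0, period=1)
emit factor 2: 'ccde' (i=1, period=4)
emit factor 3: 'c' (i=5, period=1)
emit factor 4: 'ade' (i=6, period=3)
emit factor 5: 'acadaccc' (i=9, period=8)
emit factor 6: 'aaeaedbadedeabed' (i=17, period=16)
emit factor 7: 'aac' (i=33, period=3)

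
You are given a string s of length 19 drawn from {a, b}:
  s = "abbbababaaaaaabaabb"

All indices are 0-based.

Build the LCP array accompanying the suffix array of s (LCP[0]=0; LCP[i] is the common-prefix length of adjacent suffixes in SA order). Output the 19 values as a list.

rank | idx | suffix
   0 |   8 | aaaaaabaabb
   1 |   9 | aaaaabaabb
   2 |  10 | aaaabaabb
   3 |  11 | aaabaabb
   4 |  12 | aabaabb
   5 |  15 | aabb
   6 |   6 | abaaaaaabaabb
   7 |  13 | abaabb
   8 |   4 | ababaaaaaabaabb
   9 |  16 | abb
  10 |   0 | abbbababaaaaaabaabb
  11 |  18 | b
  12 |   7 | baaaaaabaabb
  13 |  14 | baabb
  14 |   5 | babaaaaaabaabb
  15 |   3 | bababaaaaaabaabb
  16 |  17 | bb
  17 |   2 | bbababaaaaaabaabb
  18 |   1 | bbbababaaaaaabaabb

SA = [8, 9, 10, 11, 12, 15, 6, 13, 4, 16, 0, 18, 7, 14, 5, 3, 17, 2, 1]
rank  pair      lcp
   1  s[8:],s[9:]  5  'aaaaa'
   2  s[9:],s[10:]  4  'aaaa'
   3  s[10:],s[11:]  3  'aaa'
   4  s[11:],s[12:]  2  'aa'
   5  s[12:],s[15:]  3  'aab'
   6  s[15:],s[6:]  1  'a'
   7  s[6:],s[13:]  4  'abaa'
   8  s[13:],s[4:]  3  'aba'
   9  s[4:],s[16:]  2  'ab'
  10  s[16:],s[0:]  3  'abb'
  11  s[0:],s[18:]  0  ''
  12  s[18:],s[7:]  1  'b'
  13  s[7:],s[14:]  3  'baa'
  14  s[14:],s[5:]  2  'ba'
  15  s[5:],s[3:]  4  'baba'
  16  s[3:],s[17:]  1  'b'
  17  s[17:],s[2:]  2  'bb'
  18  s[2:],s[1:]  2  'bb'

[0, 5, 4, 3, 2, 3, 1, 4, 3, 2, 3, 0, 1, 3, 2, 4, 1, 2, 2]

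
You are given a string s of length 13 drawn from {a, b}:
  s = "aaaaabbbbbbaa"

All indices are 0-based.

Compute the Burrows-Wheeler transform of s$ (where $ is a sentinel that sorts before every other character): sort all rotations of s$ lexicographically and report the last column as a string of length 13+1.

aab$aaaabbbbba

rank  rotation        last
    0  $aaaaabbbbbbaa  a
    1  a$aaaaabbbbbba  a
    2  aa$aaaaabbbbbb  b
    3  aaaaabbbbbbaa$  $
    4  aaaabbbbbbaa$a  a
    5  aaabbbbbbaa$aa  a
    6  aabbbbbbaa$aaa  a
    7  abbbbbbaa$aaaa  a
    8  baa$aaaaabbbbb  b
    9  bbaa$aaaaabbbb  b
   10  bbbaa$aaaaabbb  b
   11  bbbbaa$aaaaabb  b
   12  bbbbbaa$aaaaab  b
   13  bbbbbbaa$aaaaa  a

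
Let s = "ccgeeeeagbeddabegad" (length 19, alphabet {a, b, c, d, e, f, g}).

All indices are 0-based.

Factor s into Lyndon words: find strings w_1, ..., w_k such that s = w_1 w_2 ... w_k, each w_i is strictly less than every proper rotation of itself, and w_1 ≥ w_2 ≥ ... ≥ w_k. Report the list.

emit factor 1: 'ccgeeee' (i=0, period=7)
emit factor 2: 'agbedd' (i=7, period=6)
emit factor 3: 'abegad' (i=13, period=6)

["ccgeeee", "agbedd", "abegad"]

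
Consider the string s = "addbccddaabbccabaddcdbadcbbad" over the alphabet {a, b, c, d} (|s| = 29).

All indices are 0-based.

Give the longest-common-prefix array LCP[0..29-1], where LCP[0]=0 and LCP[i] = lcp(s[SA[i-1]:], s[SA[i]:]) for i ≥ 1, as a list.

[0, 1, 2, 1, 2, 2, 3, 0, 3, 3, 1, 2, 1, 3, 0, 1, 1, 2, 1, 2, 0, 1, 1, 2, 1, 2, 1, 2, 2]

rank | idx | suffix
   0 |   8 | aabbccabaddcdbadcbbad
   1 |  14 | abaddcdbadcbbad
   2 |   9 | abbccabaddcdbadcbbad
   3 |  27 | ad
   4 |  22 | adcbbad
   5 |   0 | addbccddaabbccabaddcdbadcbbad
   6 |  16 | addcdbadcbbad
   7 |  26 | bad
   8 |  21 | badcbbad
   9 |  15 | baddcdbadcbbad
  10 |  25 | bbad
  11 |  10 | bbccabaddcdbadcbbad
  12 |  11 | bccabaddcdbadcbbad
  13 |   3 | bccddaabbccabaddcdbadcbbad
  14 |  13 | cabaddcdbadcbbad
  15 |  24 | cbbad
  16 |  12 | ccabaddcdbadcbbad
  17 |   4 | ccddaabbccabaddcdbadcbbad
  18 |  19 | cdbadcbbad
  19 |   5 | cddaabbccabaddcdbadcbbad
  20 |  28 | d
  21 |   7 | daabbccabaddcdbadcbbad
  22 |  20 | dbadcbbad
  23 |   2 | dbccddaabbccabaddcdbadcbbad
  24 |  23 | dcbbad
  25 |  18 | dcdbadcbbad
  26 |   6 | ddaabbccabaddcdbadcbbad
  27 |   1 | ddbccddaabbccabaddcdbadcbbad
  28 |  17 | ddcdbadcbbad

SA = [8, 14, 9, 27, 22, 0, 16, 26, 21, 15, 25, 10, 11, 3, 13, 24, 12, 4, 19, 5, 28, 7, 20, 2, 23, 18, 6, 1, 17]
[i] adj suffixes → lcp
  [1] 8/14 → 1 ('a')
  [2] 14/9 → 2 ('ab')
  [3] 9/27 → 1 ('a')
  [4] 27/22 → 2 ('ad')
  [5] 22/0 → 2 ('ad')
  [6] 0/16 → 3 ('add')
  [7] 16/26 → 0 ('')
  [8] 26/21 → 3 ('bad')
  [9] 21/15 → 3 ('bad')
  [10] 15/25 → 1 ('b')
  [11] 25/10 → 2 ('bb')
  [12] 10/11 → 1 ('b')
  [13] 11/3 → 3 ('bcc')
  [14] 3/13 → 0 ('')
  [15] 13/24 → 1 ('c')
  [16] 24/12 → 1 ('c')
  [17] 12/4 → 2 ('cc')
  [18] 4/19 → 1 ('c')
  [19] 19/5 → 2 ('cd')
  [20] 5/28 → 0 ('')
  [21] 28/7 → 1 ('d')
  [22] 7/20 → 1 ('d')
  [23] 20/2 → 2 ('db')
  [24] 2/23 → 1 ('d')
  [25] 23/18 → 2 ('dc')
  [26] 18/6 → 1 ('d')
  [27] 6/1 → 2 ('dd')
  [28] 1/17 → 2 ('dd')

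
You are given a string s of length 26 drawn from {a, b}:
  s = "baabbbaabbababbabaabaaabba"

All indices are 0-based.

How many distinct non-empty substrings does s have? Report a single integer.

276

sorted suffixes:
  #0 SA[0]=25  'a'
  #1 SA[1]=20  'aaabba'
  #2 SA[2]=17  'aabaaabba'
  #3 SA[3]=21  'aabba'
  #4 SA[4]=6  'aabbababbabaabaaabba'
  #5 SA[5]=1  'aabbbaabbababbabaabaaabba'
  #6 SA[6]=18  'abaaabba'
  #7 SA[7]=15  'abaabaaabba'
  #8 SA[8]=10  'ababbabaabaaabba'
  #9 SA[9]=22  'abba'
  #10 SA[10]=12  'abbabaabaaabba'
  #11 SA[11]=7  'abbababbabaabaaabba'
  #12 SA[12]=2  'abbbaabbababbabaabaaabba'
  #13 SA[13]=24  'ba'
  #14 SA[14]=19  'baaabba'
  #15 SA[15]=16  'baabaaabba'
  #16 SA[16]=5  'baabbababbabaabaaabba'
  #17 SA[17]=0  'baabbbaabbababbabaabaaabba'
  #18 SA[18]=14  'babaabaaabba'
  #19 SA[19]=9  'bababbabaabaaabba'
  #20 SA[20]=11  'babbabaabaaabba'
  #21 SA[21]=23  'bba'
  #22 SA[22]=4  'bbaabbababbabaabaaabba'
  #23 SA[23]=13  'bbabaabaaabba'
  #24 SA[24]=8  'bbababbabaabaaabba'
  #25 SA[25]=3  'bbbaabbababbabaabaaabba'

SA = [25, 20, 17, 21, 6, 1, 18, 15, 10, 22, 12, 7, 2, 24, 19, 16, 5, 0, 14, 9, 11, 23, 4, 13, 8, 3]
i: (SA[i-1],SA[i]) lcp shared
  1: (25,20) 1 'a'
  2: (20,17) 2 'aa'
  3: (17,21) 3 'aab'
  4: (21,6) 5 'aabba'
  5: (6,1) 4 'aabb'
  6: (1,18) 1 'a'
  7: (18,15) 4 'abaa'
  8: (15,10) 3 'aba'
  9: (10,22) 2 'ab'
  10: (22,12) 4 'abba'
  11: (12,7) 6 'abbaba'
  12: (7,2) 3 'abb'
  13: (2,24) 0 ''
  14: (24,19) 2 'ba'
  15: (19,16) 3 'baa'
  16: (16,5) 4 'baab'
  17: (5,0) 5 'baabb'
  18: (0,14) 2 'ba'
  19: (14,9) 4 'baba'
  20: (9,11) 3 'bab'
  21: (11,23) 1 'b'
  22: (23,4) 3 'bba'
  23: (4,13) 3 'bba'
  24: (13,8) 5 'bbaba'
  25: (8,3) 2 'bb'

n(n+1)/2 = 26·27/2 = 351
Σ LCP = 0 + 1 + 2 + 3 + 5 + 4 + 1 + 4 + 3 + 2 + 4 + 6 + 3 + 0 + 2 + 3 + 4 + 5 + 2 + 4 + 3 + 1 + 3 + 3 + 5 + 2 = 75
distinct = 351 − 75 = 276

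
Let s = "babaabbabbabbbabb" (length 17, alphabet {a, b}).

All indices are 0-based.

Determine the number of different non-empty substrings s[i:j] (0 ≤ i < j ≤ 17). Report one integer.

sorted suffixes:
  #0 SA[0]=3  'aabbabbabbbabb'
  #1 SA[1]=1  'abaabbabbabbbabb'
  #2 SA[2]=14  'abb'
  #3 SA[3]=4  'abbabbabbbabb'
  #4 SA[4]=7  'abbabbbabb'
  #5 SA[5]=10  'abbbabb'
  #6 SA[6]=16  'b'
  #7 SA[7]=2  'baabbabbabbbabb'
  #8 SA[8]=0  'babaabbabbabbbabb'
  #9 SA[9]=13  'babb'
  #10 SA[10]=6  'babbabbbabb'
  #11 SA[11]=9  'babbbabb'
  #12 SA[12]=15  'bb'
  #13 SA[13]=12  'bbabb'
  #14 SA[14]=5  'bbabbabbbabb'
  #15 SA[15]=8  'bbabbbabb'
  #16 SA[16]=11  'bbbabb'

SA = [3, 1, 14, 4, 7, 10, 16, 2, 0, 13, 6, 9, 15, 12, 5, 8, 11]
rank  pair      lcp
   1  s[3:],s[1:]  1  'a'
   2  s[1:],s[14:]  2  'ab'
   3  s[14:],s[4:]  3  'abb'
   4  s[4:],s[7:]  6  'abbabb'
   5  s[7:],s[10:]  3  'abb'
   6  s[10:],s[16:]  0  ''
   7  s[16:],s[2:]  1  'b'
   8  s[2:],s[0:]  2  'ba'
   9  s[0:],s[13:]  3  'bab'
  10  s[13:],s[6:]  4  'babb'
  11  s[6:],s[9:]  4  'babb'
  12  s[9:],s[15:]  1  'b'
  13  s[15:],s[12:]  2  'bb'
  14  s[12:],s[5:]  5  'bbabb'
  15  s[5:],s[8:]  5  'bbabb'
  16  s[8:],s[11:]  2  'bb'

n(n+1)/2 = 17·18/2 = 153
Σ LCP = 0 + 1 + 2 + 3 + 6 + 3 + 0 + 1 + 2 + 3 + 4 + 4 + 1 + 2 + 5 + 5 + 2 = 44
distinct = 153 − 44 = 109

109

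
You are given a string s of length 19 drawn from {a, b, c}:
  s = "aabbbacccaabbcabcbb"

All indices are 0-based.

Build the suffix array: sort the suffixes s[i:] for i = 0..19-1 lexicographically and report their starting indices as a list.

[0, 9, 1, 10, 14, 5, 18, 4, 17, 3, 2, 11, 12, 15, 8, 13, 16, 7, 6]

rank→(start, suffix):
  0 → (0, 'aabbbacccaabbcabcbb')
  1 → (9, 'aabbcabcbb')
  2 → (1, 'abbbacccaabbcabcbb')
  3 → (10, 'abbcabcbb')
  4 → (14, 'abcbb')
  5 → (5, 'acccaabbcabcbb')
  6 → (18, 'b')
  7 → (4, 'bacccaabbcabcbb')
  8 → (17, 'bb')
  9 → (3, 'bbacccaabbcabcbb')
  10 → (2, 'bbbacccaabbcabcbb')
  11 → (11, 'bbcabcbb')
  12 → (12, 'bcabcbb')
  13 → (15, 'bcbb')
  14 → (8, 'caabbcabcbb')
  15 → (13, 'cabcbb')
  16 → (16, 'cbb')
  17 → (7, 'ccaabbcabcbb')
  18 → (6, 'cccaabbcabcbb')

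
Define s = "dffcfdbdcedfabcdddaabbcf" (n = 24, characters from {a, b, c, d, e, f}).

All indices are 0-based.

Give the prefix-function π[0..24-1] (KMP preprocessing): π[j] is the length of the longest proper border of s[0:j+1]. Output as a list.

[0, 0, 0, 0, 0, 1, 0, 1, 0, 0, 1, 2, 0, 0, 0, 1, 1, 1, 0, 0, 0, 0, 0, 0]

π[0] = 0
j=1 s[j]='f': π[1]=0 (border '')
j=2 s[j]='f': π[2]=0 (border '')
j=3 s[j]='c': π[3]=0 (border '')
j=4 s[j]='f': π[4]=0 (border '')
j=5 s[j]='d': π[5]=1 (border 'd')
j=6 s[j]='b': k: 1→0; π[6]=0 (border '')
j=7 s[j]='d': π[7]=1 (border 'd')
j=8 s[j]='c': k: 1→0; π[8]=0 (border '')
j=9 s[j]='e': π[9]=0 (border '')
j=10 s[j]='d': π[10]=1 (border 'd')
j=11 s[j]='f': π[11]=2 (border 'df')
j=12 s[j]='a': k: 2→0; π[12]=0 (border '')
j=13 s[j]='b': π[13]=0 (border '')
j=14 s[j]='c': π[14]=0 (border '')
j=15 s[j]='d': π[15]=1 (border 'd')
j=16 s[j]='d': k: 1→0; π[16]=1 (border 'd')
j=17 s[j]='d': k: 1→0; π[17]=1 (border 'd')
j=18 s[j]='a': k: 1→0; π[18]=0 (border '')
j=19 s[j]='a': π[19]=0 (border '')
j=20 s[j]='b': π[20]=0 (border '')
j=21 s[j]='b': π[21]=0 (border '')
j=22 s[j]='c': π[22]=0 (border '')
j=23 s[j]='f': π[23]=0 (border '')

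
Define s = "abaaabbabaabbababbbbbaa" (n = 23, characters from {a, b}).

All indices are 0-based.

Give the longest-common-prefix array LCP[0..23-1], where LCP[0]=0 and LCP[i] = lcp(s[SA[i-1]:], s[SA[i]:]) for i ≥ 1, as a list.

rank | idx | suffix
   0 |  22 | a
   1 |  21 | aa
   2 |   2 | aaabbabaabbababbbbbaa
   3 |   3 | aabbabaabbababbbbbaa
   4 |   9 | aabbababbbbbaa
   5 |   0 | abaaabbabaabbababbbbbaa
   6 |   7 | abaabbababbbbbaa
   7 |  13 | ababbbbbaa
   8 |   4 | abbabaabbababbbbbaa
   9 |  10 | abbababbbbbaa
  10 |  15 | abbbbbaa
  11 |  20 | baa
  12 |   1 | baaabbabaabbababbbbbaa
  13 |   8 | baabbababbbbbaa
  14 |   6 | babaabbababbbbbaa
  15 |  12 | bababbbbbaa
  16 |  14 | babbbbbaa
  17 |  19 | bbaa
  18 |   5 | bbabaabbababbbbbaa
  19 |  11 | bbababbbbbaa
  20 |  18 | bbbaa
  21 |  17 | bbbbaa
  22 |  16 | bbbbbaa

SA = [22, 21, 2, 3, 9, 0, 7, 13, 4, 10, 15, 20, 1, 8, 6, 12, 14, 19, 5, 11, 18, 17, 16]
[i] adj suffixes → lcp
  [1] 22/21 → 1 ('a')
  [2] 21/2 → 2 ('aa')
  [3] 2/3 → 2 ('aa')
  [4] 3/9 → 7 ('aabbaba')
  [5] 9/0 → 1 ('a')
  [6] 0/7 → 4 ('abaa')
  [7] 7/13 → 3 ('aba')
  [8] 13/4 → 2 ('ab')
  [9] 4/10 → 6 ('abbaba')
  [10] 10/15 → 3 ('abb')
  [11] 15/20 → 0 ('')
  [12] 20/1 → 3 ('baa')
  [13] 1/8 → 3 ('baa')
  [14] 8/6 → 2 ('ba')
  [15] 6/12 → 4 ('baba')
  [16] 12/14 → 3 ('bab')
  [17] 14/19 → 1 ('b')
  [18] 19/5 → 3 ('bba')
  [19] 5/11 → 5 ('bbaba')
  [20] 11/18 → 2 ('bb')
  [21] 18/17 → 3 ('bbb')
  [22] 17/16 → 4 ('bbbb')

[0, 1, 2, 2, 7, 1, 4, 3, 2, 6, 3, 0, 3, 3, 2, 4, 3, 1, 3, 5, 2, 3, 4]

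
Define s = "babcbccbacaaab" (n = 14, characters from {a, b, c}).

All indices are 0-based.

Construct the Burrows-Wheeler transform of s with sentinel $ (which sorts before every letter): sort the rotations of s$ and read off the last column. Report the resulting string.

bcaabba$cacacbb

rank  rotation         last
    0  $babcbccbacaaab  b
    1  aaab$babcbccbac  c
    2  aab$babcbccbaca  a
    3  ab$babcbccbacaa  a
    4  abcbccbacaaab$b  b
    5  acaaab$babcbccb  b
    6  b$babcbccbacaaa  a
    7  babcbccbacaaab$  $
    8  bacaaab$babcbcc  c
    9  bcbccbacaaab$ba  a
   10  bccbacaaab$babc  c
   11  caaab$babcbccba  a
   12  cbacaaab$babcbc  c
   13  cbccbacaaab$bab  b
   14  ccbacaaab$babcb  b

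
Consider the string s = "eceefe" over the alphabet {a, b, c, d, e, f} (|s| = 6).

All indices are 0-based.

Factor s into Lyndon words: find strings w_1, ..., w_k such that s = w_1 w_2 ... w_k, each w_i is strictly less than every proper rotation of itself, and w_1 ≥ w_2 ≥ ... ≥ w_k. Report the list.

["e", "ceefe"]

emit factor 1: 'e' (i=0, period=1)
emit factor 2: 'ceefe' (i=1, period=5)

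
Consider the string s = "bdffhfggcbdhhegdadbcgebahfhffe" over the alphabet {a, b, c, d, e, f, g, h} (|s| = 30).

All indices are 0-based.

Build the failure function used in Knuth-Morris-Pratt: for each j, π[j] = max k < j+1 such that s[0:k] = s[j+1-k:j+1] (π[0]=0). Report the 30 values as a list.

[0, 0, 0, 0, 0, 0, 0, 0, 0, 1, 2, 0, 0, 0, 0, 0, 0, 0, 1, 0, 0, 0, 1, 0, 0, 0, 0, 0, 0, 0]

π[0] = 0
j=1 s[j]='d': π[1]=0 (border '')
j=2 s[j]='f': π[2]=0 (border '')
j=3 s[j]='f': π[3]=0 (border '')
j=4 s[j]='h': π[4]=0 (border '')
j=5 s[j]='f': π[5]=0 (border '')
j=6 s[j]='g': π[6]=0 (border '')
j=7 s[j]='g': π[7]=0 (border '')
j=8 s[j]='c': π[8]=0 (border '')
j=9 s[j]='b': π[9]=1 (border 'b')
j=10 s[j]='d': π[10]=2 (border 'bd')
j=11 s[j]='h': k: 2→0; π[11]=0 (border '')
j=12 s[j]='h': π[12]=0 (border '')
j=13 s[j]='e': π[13]=0 (border '')
j=14 s[j]='g': π[14]=0 (border '')
j=15 s[j]='d': π[15]=0 (border '')
j=16 s[j]='a': π[16]=0 (border '')
j=17 s[j]='d': π[17]=0 (border '')
j=18 s[j]='b': π[18]=1 (border 'b')
j=19 s[j]='c': k: 1→0; π[19]=0 (border '')
j=20 s[j]='g': π[20]=0 (border '')
j=21 s[j]='e': π[21]=0 (border '')
j=22 s[j]='b': π[22]=1 (border 'b')
j=23 s[j]='a': k: 1→0; π[23]=0 (border '')
j=24 s[j]='h': π[24]=0 (border '')
j=25 s[j]='f': π[25]=0 (border '')
j=26 s[j]='h': π[26]=0 (border '')
j=27 s[j]='f': π[27]=0 (border '')
j=28 s[j]='f': π[28]=0 (border '')
j=29 s[j]='e': π[29]=0 (border '')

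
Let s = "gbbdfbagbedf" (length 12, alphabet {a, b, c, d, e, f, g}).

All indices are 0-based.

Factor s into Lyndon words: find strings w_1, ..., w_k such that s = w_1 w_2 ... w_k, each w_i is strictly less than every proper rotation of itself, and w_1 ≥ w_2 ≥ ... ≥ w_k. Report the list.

emit factor 1: 'g' (i=0, period=1)
emit factor 2: 'bbdf' (i=1, period=4)
emit factor 3: 'b' (i=5, period=1)
emit factor 4: 'agbedf' (i=6, period=6)

["g", "bbdf", "b", "agbedf"]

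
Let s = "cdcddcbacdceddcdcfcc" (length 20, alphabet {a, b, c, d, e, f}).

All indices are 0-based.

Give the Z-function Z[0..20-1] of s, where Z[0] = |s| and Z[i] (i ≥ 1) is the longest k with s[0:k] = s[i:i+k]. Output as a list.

Z[0]=20
i=1: outside box; Z[1]=0
i=2: outside box; Z[2]=2 scan→box=[2,4)
i=3: min(r-i=1, Z[1]=0)=0; Z[3]=0
i=4: outside box; Z[4]=0
i=5: outside box; Z[5]=1 scan→box=[5,6)
i=6: outside box; Z[6]=0
i=7: outside box; Z[7]=0
i=8: outside box; Z[8]=3 scan→box=[8,11)
i=9: min(r-i=2, Z[1]=0)=0; Z[9]=0
i=10: min(r-i=1, Z[2]=2)=1; Z[10]=1
i=11: outside box; Z[11]=0
i=12: outside box; Z[12]=0
i=13: outside box; Z[13]=0
i=14: outside box; Z[14]=3 scan→box=[14,17)
i=15: min(r-i=2, Z[1]=0)=0; Z[15]=0
i=16: min(r-i=1, Z[2]=2)=1; Z[16]=1
i=17: outside box; Z[17]=0
i=18: outside box; Z[18]=1 scan→box=[18,19)
i=19: outside box; Z[19]=1 scan→box=[19,20)

[20, 0, 2, 0, 0, 1, 0, 0, 3, 0, 1, 0, 0, 0, 3, 0, 1, 0, 1, 1]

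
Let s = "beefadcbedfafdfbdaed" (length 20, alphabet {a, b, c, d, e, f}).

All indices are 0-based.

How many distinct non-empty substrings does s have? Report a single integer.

192

rank→(start, suffix):
  0 → (4, 'adcbedfafdfbdaed')
  1 → (17, 'aed')
  2 → (11, 'afdfbdaed')
  3 → (15, 'bdaed')
  4 → (7, 'bedfafdfbdaed')
  5 → (0, 'beefadcbedfafdfbdaed')
  6 → (6, 'cbedfafdfbdaed')
  7 → (19, 'd')
  8 → (16, 'daed')
  9 → (5, 'dcbedfafdfbdaed')
  10 → (9, 'dfafdfbdaed')
  11 → (13, 'dfbdaed')
  12 → (18, 'ed')
  13 → (8, 'edfafdfbdaed')
  14 → (1, 'eefadcbedfafdfbdaed')
  15 → (2, 'efadcbedfafdfbdaed')
  16 → (3, 'fadcbedfafdfbdaed')
  17 → (10, 'fafdfbdaed')
  18 → (14, 'fbdaed')
  19 → (12, 'fdfbdaed')

SA = [4, 17, 11, 15, 7, 0, 6, 19, 16, 5, 9, 13, 18, 8, 1, 2, 3, 10, 14, 12]
i: (SA[i-1],SA[i]) lcp shared
  1: (4,17) 1 'a'
  2: (17,11) 1 'a'
  3: (11,15) 0 ''
  4: (15,7) 1 'b'
  5: (7,0) 2 'be'
  6: (0,6) 0 ''
  7: (6,19) 0 ''
  8: (19,16) 1 'd'
  9: (16,5) 1 'd'
  10: (5,9) 1 'd'
  11: (9,13) 2 'df'
  12: (13,18) 0 ''
  13: (18,8) 2 'ed'
  14: (8,1) 1 'e'
  15: (1,2) 1 'e'
  16: (2,3) 0 ''
  17: (3,10) 2 'fa'
  18: (10,14) 1 'f'
  19: (14,12) 1 'f'

n(n+1)/2 = 20·21/2 = 210
Σ LCP = 0 + 1 + 1 + 0 + 1 + 2 + 0 + 0 + 1 + 1 + 1 + 2 + 0 + 2 + 1 + 1 + 0 + 2 + 1 + 1 = 18
distinct = 210 − 18 = 192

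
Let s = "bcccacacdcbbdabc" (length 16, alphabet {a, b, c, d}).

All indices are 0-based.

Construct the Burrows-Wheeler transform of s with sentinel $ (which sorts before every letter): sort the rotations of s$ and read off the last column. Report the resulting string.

rank  rotation           last
    0  $bcccacacdcbbdabc  c
    1  abc$bcccacacdcbbd  d
    2  acacdcbbdabc$bccc  c
    3  acdcbbdabc$bcccac  c
    4  bbdabc$bcccacacdc  c
    5  bc$bcccacacdcbbda  a
    6  bcccacacdcbbdabc$  $
    7  bdabc$bcccacacdcb  b
    8  c$bcccacacdcbbdab  b
    9  cacacdcbbdabc$bcc  c
   10  cacdcbbdabc$bccca  a
   11  cbbdabc$bcccacacd  d
   12  ccacacdcbbdabc$bc  c
   13  cccacacdcbbdabc$b  b
   14  cdcbbdabc$bcccaca  a
   15  dabc$bcccacacdcbb  b
   16  dcbbdabc$bcccacac  c

cdccca$bbcadcbabc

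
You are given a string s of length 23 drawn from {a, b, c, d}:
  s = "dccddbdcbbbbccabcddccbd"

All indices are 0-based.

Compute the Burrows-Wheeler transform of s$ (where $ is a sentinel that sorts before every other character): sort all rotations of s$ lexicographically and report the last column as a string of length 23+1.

dccbbbacdcdcbddcbbdbd$cc

rank  rotation                  last
    0  $dccddbdcbbbbccabcddccbd  d
    1  abcddccbd$dccddbdcbbbbcc  c
    2  bbbbccabcddccbd$dccddbdc  c
    3  bbbccabcddccbd$dccddbdcb  b
    4  bbccabcddccbd$dccddbdcbb  b
    5  bccabcddccbd$dccddbdcbbb  b
    6  bcddccbd$dccddbdcbbbbcca  a
    7  bd$dccddbdcbbbbccabcddcc  c
    8  bdcbbbbccabcddccbd$dccdd  d
    9  cabcddccbd$dccddbdcbbbbc  c
   10  cbbbbccabcddccbd$dccddbd  d
   11  cbd$dccddbdcbbbbccabcddc  c
   12  ccabcddccbd$dccddbdcbbbb  b
   13  ccbd$dccddbdcbbbbccabcdd  d
   14  ccddbdcbbbbccabcddccbd$d  d
   15  cddbdcbbbbccabcddccbd$dc  c
   16  cddccbd$dccddbdcbbbbccab  b
   17  d$dccddbdcbbbbccabcddccb  b
   18  dbdcbbbbccabcddccbd$dccd  d
   19  dcbbbbccabcddccbd$dccddb  b
   20  dccbd$dccddbdcbbbbccabcd  d
   21  dccddbdcbbbbccabcddccbd$  $
   22  ddbdcbbbbccabcddccbd$dcc  c
   23  ddccbd$dccddbdcbbbbccabc  c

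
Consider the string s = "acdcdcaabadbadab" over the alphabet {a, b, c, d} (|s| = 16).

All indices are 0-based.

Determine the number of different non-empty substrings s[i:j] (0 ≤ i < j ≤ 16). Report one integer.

rank→(start, suffix):
  0 → (6, 'aabadbadab')
  1 → (14, 'ab')
  2 → (7, 'abadbadab')
  3 → (0, 'acdcdcaabadbadab')
  4 → (12, 'adab')
  5 → (9, 'adbadab')
  6 → (15, 'b')
  7 → (11, 'badab')
  8 → (8, 'badbadab')
  9 → (5, 'caabadbadab')
  10 → (3, 'cdcaabadbadab')
  11 → (1, 'cdcdcaabadbadab')
  12 → (13, 'dab')
  13 → (10, 'dbadab')
  14 → (4, 'dcaabadbadab')
  15 → (2, 'dcdcaabadbadab')

SA = [6, 14, 7, 0, 12, 9, 15, 11, 8, 5, 3, 1, 13, 10, 4, 2]
i: (SA[i-1],SA[i]) lcp shared
  1: (6,14) 1 'a'
  2: (14,7) 2 'ab'
  3: (7,0) 1 'a'
  4: (0,12) 1 'a'
  5: (12,9) 2 'ad'
  6: (9,15) 0 ''
  7: (15,11) 1 'b'
  8: (11,8) 3 'bad'
  9: (8,5) 0 ''
  10: (5,3) 1 'c'
  11: (3,1) 3 'cdc'
  12: (1,13) 0 ''
  13: (13,10) 1 'd'
  14: (10,4) 1 'd'
  15: (4,2) 2 'dc'

n(n+1)/2 = 16·17/2 = 136
Σ LCP = 0 + 1 + 2 + 1 + 1 + 2 + 0 + 1 + 3 + 0 + 1 + 3 + 0 + 1 + 1 + 2 = 19
distinct = 136 − 19 = 117

117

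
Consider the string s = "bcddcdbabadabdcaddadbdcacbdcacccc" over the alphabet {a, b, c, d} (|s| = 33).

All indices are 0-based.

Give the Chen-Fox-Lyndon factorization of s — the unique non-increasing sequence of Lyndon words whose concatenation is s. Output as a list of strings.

emit factor 1: 'bcddcd' (i=0, period=6)
emit factor 2: 'b' (i=6, period=1)
emit factor 3: 'abadabdcaddadbdcacbdcacccc' (i=7, period=26)

["bcddcd", "b", "abadabdcaddadbdcacbdcacccc"]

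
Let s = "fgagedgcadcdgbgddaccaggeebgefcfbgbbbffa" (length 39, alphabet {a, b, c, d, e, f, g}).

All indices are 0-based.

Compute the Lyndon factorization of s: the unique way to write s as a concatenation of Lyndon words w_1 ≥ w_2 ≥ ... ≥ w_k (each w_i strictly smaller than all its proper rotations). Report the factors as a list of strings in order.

emit factor 1: 'fg' (i=0, period=2)
emit factor 2: 'agedgc' (i=2, period=6)
emit factor 3: 'adcdgbgdd' (i=8, period=9)
emit factor 4: 'accaggeebgefcfbgbbbff' (i=17, period=21)
emit factor 5: 'a' (i=38, period=1)

["fg", "agedgc", "adcdgbgdd", "accaggeebgefcfbgbbbff", "a"]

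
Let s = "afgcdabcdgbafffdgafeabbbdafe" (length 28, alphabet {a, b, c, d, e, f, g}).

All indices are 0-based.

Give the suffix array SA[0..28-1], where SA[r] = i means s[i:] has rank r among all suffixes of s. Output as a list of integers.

[20, 5, 25, 17, 11, 0, 10, 21, 22, 6, 23, 3, 7, 4, 24, 15, 8, 27, 19, 14, 26, 18, 13, 12, 1, 16, 9, 2]

rank→(start, suffix):
  0 → (20, 'abbbdafe')
  1 → (5, 'abcdgbafffdgafeabbbdafe')
  2 → (25, 'afe')
  3 → (17, 'afeabbbdafe')
  4 → (11, 'afffdgafeabbbdafe')
  5 → (0, 'afgcdabcdgbafffdgafeabbbdafe')
  6 → (10, 'bafffdgafeabbbdafe')
  7 → (21, 'bbbdafe')
  8 → (22, 'bbdafe')
  9 → (6, 'bcdgbafffdgafeabbbdafe')
  10 → (23, 'bdafe')
  11 → (3, 'cdabcdgbafffdgafeabbbdafe')
  12 → (7, 'cdgbafffdgafeabbbdafe')
  13 → (4, 'dabcdgbafffdgafeabbbdafe')
  14 → (24, 'dafe')
  15 → (15, 'dgafeabbbdafe')
  16 → (8, 'dgbafffdgafeabbbdafe')
  17 → (27, 'e')
  18 → (19, 'eabbbdafe')
  19 → (14, 'fdgafeabbbdafe')
  20 → (26, 'fe')
  21 → (18, 'feabbbdafe')
  22 → (13, 'ffdgafeabbbdafe')
  23 → (12, 'fffdgafeabbbdafe')
  24 → (1, 'fgcdabcdgbafffdgafeabbbdafe')
  25 → (16, 'gafeabbbdafe')
  26 → (9, 'gbafffdgafeabbbdafe')
  27 → (2, 'gcdabcdgbafffdgafeabbbdafe')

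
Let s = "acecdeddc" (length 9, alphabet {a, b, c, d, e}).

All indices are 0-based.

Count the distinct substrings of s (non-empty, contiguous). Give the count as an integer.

rank | idx | suffix
   0 |   0 | acecdeddc
   1 |   8 | c
   2 |   3 | cdeddc
   3 |   1 | cecdeddc
   4 |   7 | dc
   5 |   6 | ddc
   6 |   4 | deddc
   7 |   2 | ecdeddc
   8 |   5 | eddc

SA = [0, 8, 3, 1, 7, 6, 4, 2, 5]
i: (SA[i-1],SA[i]) lcp shared
  1: (0,8) 0 ''
  2: (8,3) 1 'c'
  3: (3,1) 1 'c'
  4: (1,7) 0 ''
  5: (7,6) 1 'd'
  6: (6,4) 1 'd'
  7: (4,2) 0 ''
  8: (2,5) 1 'e'

n(n+1)/2 = 9·10/2 = 45
Σ LCP = 0 + 0 + 1 + 1 + 0 + 1 + 1 + 0 + 1 = 5
distinct = 45 − 5 = 40

40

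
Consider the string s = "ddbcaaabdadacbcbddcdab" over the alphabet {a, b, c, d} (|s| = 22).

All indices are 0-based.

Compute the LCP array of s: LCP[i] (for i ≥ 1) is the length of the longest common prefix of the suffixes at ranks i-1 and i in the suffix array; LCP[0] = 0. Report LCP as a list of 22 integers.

rank | idx | suffix
   0 |   4 | aaabdadacbcbddcdab
   1 |   5 | aabdadacbcbddcdab
   2 |  20 | ab
   3 |   6 | abdadacbcbddcdab
   4 |  11 | acbcbddcdab
   5 |   9 | adacbcbddcdab
   6 |  21 | b
   7 |   2 | bcaaabdadacbcbddcdab
   8 |  13 | bcbddcdab
   9 |   7 | bdadacbcbddcdab
  10 |  15 | bddcdab
  11 |   3 | caaabdadacbcbddcdab
  12 |  12 | cbcbddcdab
  13 |  14 | cbddcdab
  14 |  18 | cdab
  15 |  19 | dab
  16 |  10 | dacbcbddcdab
  17 |   8 | dadacbcbddcdab
  18 |   1 | dbcaaabdadacbcbddcdab
  19 |  17 | dcdab
  20 |   0 | ddbcaaabdadacbcbddcdab
  21 |  16 | ddcdab

SA = [4, 5, 20, 6, 11, 9, 21, 2, 13, 7, 15, 3, 12, 14, 18, 19, 10, 8, 1, 17, 0, 16]
[i] adj suffixes → lcp
  [1] 4/5 → 2 ('aa')
  [2] 5/20 → 1 ('a')
  [3] 20/6 → 2 ('ab')
  [4] 6/11 → 1 ('a')
  [5] 11/9 → 1 ('a')
  [6] 9/21 → 0 ('')
  [7] 21/2 → 1 ('b')
  [8] 2/13 → 2 ('bc')
  [9] 13/7 → 1 ('b')
  [10] 7/15 → 2 ('bd')
  [11] 15/3 → 0 ('')
  [12] 3/12 → 1 ('c')
  [13] 12/14 → 2 ('cb')
  [14] 14/18 → 1 ('c')
  [15] 18/19 → 0 ('')
  [16] 19/10 → 2 ('da')
  [17] 10/8 → 2 ('da')
  [18] 8/1 → 1 ('d')
  [19] 1/17 → 1 ('d')
  [20] 17/0 → 1 ('d')
  [21] 0/16 → 2 ('dd')

[0, 2, 1, 2, 1, 1, 0, 1, 2, 1, 2, 0, 1, 2, 1, 0, 2, 2, 1, 1, 1, 2]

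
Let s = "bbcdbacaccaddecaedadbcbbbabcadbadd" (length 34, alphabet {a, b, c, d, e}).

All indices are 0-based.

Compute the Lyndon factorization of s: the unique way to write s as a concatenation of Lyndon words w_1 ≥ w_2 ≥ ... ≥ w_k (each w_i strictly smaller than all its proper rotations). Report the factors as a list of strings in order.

emit factor 1: 'bbcd' (i=0, period=4)
emit factor 2: 'b' (i=4, period=1)
emit factor 3: 'acaccaddecaedadbcbbb' (i=5, period=20)
emit factor 4: 'abcadbadd' (i=25, period=9)

["bbcd", "b", "acaccaddecaedadbcbbb", "abcadbadd"]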